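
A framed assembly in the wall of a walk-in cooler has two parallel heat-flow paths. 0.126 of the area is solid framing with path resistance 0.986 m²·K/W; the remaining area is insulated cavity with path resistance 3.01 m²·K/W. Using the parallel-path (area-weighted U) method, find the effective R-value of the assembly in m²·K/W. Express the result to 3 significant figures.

2.39 m²·K/W

U_eff = 0.874/3.01 + 0.126/0.986 = 0.2904 + 0.1278 = 0.4182
R_eff = 1/U_eff = 2.391 m²·K/W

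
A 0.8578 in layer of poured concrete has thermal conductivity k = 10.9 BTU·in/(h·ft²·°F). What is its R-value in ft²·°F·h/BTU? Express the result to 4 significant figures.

R = L/k = 0.8578/10.9 = 0.078697 ft²·°F·h/BTU

0.07870 ft²·°F·h/BTU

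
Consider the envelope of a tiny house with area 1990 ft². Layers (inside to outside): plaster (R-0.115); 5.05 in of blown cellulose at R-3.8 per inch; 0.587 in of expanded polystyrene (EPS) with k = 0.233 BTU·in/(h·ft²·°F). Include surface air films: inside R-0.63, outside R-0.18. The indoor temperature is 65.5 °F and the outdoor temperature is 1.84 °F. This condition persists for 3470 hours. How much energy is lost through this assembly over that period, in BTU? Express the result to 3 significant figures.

19400000 BTU

5.05 × 3.8 = 19.19
0.587/0.233 = 2.519
R_total = 0.63 + 0.115 + 19.19 + 2.519 + 0.18 = 22.63 ft²·°F·h/BTU
Q = 1990 × (65.5 − 1.84) / 22.63 = 5597 BTU/h
E = 5597 × 3470 = 19420000 BTU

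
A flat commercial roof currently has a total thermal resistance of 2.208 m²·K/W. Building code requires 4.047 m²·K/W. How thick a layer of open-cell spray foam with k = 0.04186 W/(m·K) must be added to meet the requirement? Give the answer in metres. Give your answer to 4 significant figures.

ΔR = 4.047 − 2.208 = 1.839 m²·K/W
L = ΔR × k = 1.839 × 0.04186 = 0.076981 m

0.07698 m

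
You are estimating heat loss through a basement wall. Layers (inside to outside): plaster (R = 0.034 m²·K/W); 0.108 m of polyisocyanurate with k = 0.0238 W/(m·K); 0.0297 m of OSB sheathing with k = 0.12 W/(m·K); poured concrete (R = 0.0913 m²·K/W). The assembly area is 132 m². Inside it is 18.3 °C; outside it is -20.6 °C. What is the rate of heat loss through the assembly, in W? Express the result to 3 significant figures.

0.108/0.0238 = 4.538
0.0297/0.12 = 0.2475
R_total = 0.034 + 4.538 + 0.2475 + 0.0913 = 4.911 m²·K/W
Q = A·ΔT/R = 132 × (18.3 − (-20.6)) / 4.911 = 1046 W

1050 W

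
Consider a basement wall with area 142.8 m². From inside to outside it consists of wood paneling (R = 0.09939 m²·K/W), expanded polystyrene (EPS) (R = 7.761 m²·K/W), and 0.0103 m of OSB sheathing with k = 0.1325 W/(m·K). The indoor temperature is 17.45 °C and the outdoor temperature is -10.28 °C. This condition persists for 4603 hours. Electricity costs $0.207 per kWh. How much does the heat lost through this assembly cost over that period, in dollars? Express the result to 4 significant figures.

0.0103/0.1325 = 0.077736
R_total = 0.09939 + 7.761 + 0.077736 = 7.9381 m²·K/W
Q = 142.8 × (17.45 − (-10.28)) / 7.9381 = 498.84 W
E = 498.84 W × 4603 h / 1000 = 2296.2 kWh
Cost = 2296.2 × 0.207 = $475.3

475.3 dollars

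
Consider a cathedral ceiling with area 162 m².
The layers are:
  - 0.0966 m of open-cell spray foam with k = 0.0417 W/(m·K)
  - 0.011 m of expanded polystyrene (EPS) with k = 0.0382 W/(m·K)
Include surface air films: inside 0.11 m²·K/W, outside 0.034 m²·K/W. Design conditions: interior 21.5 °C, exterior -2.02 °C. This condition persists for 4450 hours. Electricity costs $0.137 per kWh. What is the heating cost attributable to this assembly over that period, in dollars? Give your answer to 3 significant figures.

845 dollars

0.0966/0.0417 = 2.317
0.011/0.0382 = 0.288
R_total = 0.11 + 2.317 + 0.288 + 0.034 = 2.749 m²·K/W
Q = 162 × (21.5 − (-2.02)) / 2.749 = 1386 W
E = 1386 W × 4450 h / 1000 = 6169 kWh
Cost = 6169 × 0.137 = $845.2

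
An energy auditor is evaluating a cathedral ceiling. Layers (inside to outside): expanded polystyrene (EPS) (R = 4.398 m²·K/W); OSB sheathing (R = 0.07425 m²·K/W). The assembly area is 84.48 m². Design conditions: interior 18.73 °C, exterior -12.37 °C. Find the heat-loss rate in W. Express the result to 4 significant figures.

R_total = 4.398 + 0.07425 = 4.4722 m²·K/W
Q = A·ΔT/R = 84.48 × (18.73 − (-12.37)) / 4.4722 = 587.47 W

587.5 W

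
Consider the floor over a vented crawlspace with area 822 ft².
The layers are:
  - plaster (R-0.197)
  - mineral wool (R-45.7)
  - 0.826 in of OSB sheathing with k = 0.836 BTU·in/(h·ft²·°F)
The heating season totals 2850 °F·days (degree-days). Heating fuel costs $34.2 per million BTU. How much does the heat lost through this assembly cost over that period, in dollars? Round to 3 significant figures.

41.0 dollars

0.826/0.836 = 0.988
R_total = 0.197 + 45.7 + 0.988 = 46.89 ft²·°F·h/BTU
E = A × HDD × 24 / R = 822 × 2850 × 24 / 46.89 = 1199000 BTU
Cost = 1199000/10⁶ × 34.2 = $41.01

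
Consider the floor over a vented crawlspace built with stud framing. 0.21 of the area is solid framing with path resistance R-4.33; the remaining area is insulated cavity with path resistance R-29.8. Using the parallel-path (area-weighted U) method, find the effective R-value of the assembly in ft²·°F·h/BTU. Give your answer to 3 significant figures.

13.3 ft²·°F·h/BTU

U_eff = 0.79/29.8 + 0.21/4.33 = 0.02651 + 0.0485 = 0.07501
R_eff = 1/U_eff = 13.33 ft²·°F·h/BTU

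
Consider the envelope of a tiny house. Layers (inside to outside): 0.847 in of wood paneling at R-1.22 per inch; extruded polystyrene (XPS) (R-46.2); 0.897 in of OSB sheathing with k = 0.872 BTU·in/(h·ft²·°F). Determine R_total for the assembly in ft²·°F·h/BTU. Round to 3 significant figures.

48.3 ft²·°F·h/BTU

0.847 × 1.22 = 1.033
0.897/0.872 = 1.029
R_total = 1.033 + 46.2 + 1.029 = 48.26 ft²·°F·h/BTU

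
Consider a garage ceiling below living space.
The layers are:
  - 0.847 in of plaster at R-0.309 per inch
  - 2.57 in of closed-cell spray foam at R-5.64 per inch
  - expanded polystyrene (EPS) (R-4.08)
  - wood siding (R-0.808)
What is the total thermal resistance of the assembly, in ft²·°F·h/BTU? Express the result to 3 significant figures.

19.6 ft²·°F·h/BTU

0.847 × 0.309 = 0.2617
2.57 × 5.64 = 14.49
R_total = 0.2617 + 14.49 + 4.08 + 0.808 = 19.64 ft²·°F·h/BTU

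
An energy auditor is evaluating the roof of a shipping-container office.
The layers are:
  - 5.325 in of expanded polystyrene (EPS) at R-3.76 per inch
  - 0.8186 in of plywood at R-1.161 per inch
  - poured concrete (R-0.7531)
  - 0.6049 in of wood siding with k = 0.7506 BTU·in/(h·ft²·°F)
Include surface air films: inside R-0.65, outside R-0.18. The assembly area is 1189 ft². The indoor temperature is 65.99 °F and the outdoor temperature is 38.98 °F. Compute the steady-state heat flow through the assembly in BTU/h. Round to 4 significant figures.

5.325 × 3.76 = 20.022
0.8186 × 1.161 = 0.95039
0.6049/0.7506 = 0.80589
R_total = 0.65 + 20.022 + 0.95039 + 0.7531 + 0.80589 + 0.18 = 23.361 ft²·°F·h/BTU
Q = A·ΔT/R = 1189 × (65.99 − 38.98) / 23.361 = 1374.7 BTU/h

1375 BTU/h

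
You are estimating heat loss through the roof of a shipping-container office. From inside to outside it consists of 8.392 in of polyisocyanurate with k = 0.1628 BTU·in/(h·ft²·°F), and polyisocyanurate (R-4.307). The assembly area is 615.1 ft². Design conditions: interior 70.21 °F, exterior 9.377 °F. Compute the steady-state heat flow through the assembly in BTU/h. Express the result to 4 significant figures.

669.9 BTU/h

8.392/0.1628 = 51.548
R_total = 51.548 + 4.307 = 55.855 ft²·°F·h/BTU
Q = A·ΔT/R = 615.1 × (70.21 − 9.377) / 55.855 = 669.92 BTU/h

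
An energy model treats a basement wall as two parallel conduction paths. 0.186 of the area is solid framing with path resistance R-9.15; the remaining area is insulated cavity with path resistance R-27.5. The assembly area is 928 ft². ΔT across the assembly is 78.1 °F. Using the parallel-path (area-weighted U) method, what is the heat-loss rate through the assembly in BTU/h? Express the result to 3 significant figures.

U_eff = 0.814/27.5 + 0.186/9.15 = 0.0296 + 0.02033 = 0.04993
R_eff = 1/U_eff = 20.03 ft²·°F·h/BTU
Q = 928 × 78.1 / 20.03 = 3619 BTU/h

3620 BTU/h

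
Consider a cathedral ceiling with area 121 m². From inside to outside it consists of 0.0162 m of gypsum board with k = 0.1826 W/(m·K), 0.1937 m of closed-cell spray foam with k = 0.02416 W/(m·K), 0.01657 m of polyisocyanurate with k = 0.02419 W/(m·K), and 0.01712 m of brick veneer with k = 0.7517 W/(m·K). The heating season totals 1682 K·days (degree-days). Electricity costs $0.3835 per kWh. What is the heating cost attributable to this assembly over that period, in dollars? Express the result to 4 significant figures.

212.5 dollars

0.0162/0.1826 = 0.088719
0.1937/0.02416 = 8.0174
0.01657/0.02419 = 0.68499
0.01712/0.7517 = 0.022775
R_total = 0.088719 + 8.0174 + 0.68499 + 0.022775 = 8.8139 m²·K/W
E = A × HDD × 24 / R / 1000 = 121 × 1682 × 24 / 8.8139 / 1000 = 554.19 kWh
Cost = 554.19 × 0.3835 = $212.53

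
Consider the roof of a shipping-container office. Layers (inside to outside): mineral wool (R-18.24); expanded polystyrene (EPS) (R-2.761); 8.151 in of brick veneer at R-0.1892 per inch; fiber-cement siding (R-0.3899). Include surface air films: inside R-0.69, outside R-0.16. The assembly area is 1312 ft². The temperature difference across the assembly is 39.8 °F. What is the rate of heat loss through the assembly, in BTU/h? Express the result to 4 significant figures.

2196 BTU/h

8.151 × 0.1892 = 1.5422
R_total = 0.69 + 18.24 + 2.761 + 1.5422 + 0.3899 + 0.16 = 23.783 ft²·°F·h/BTU
Q = A·ΔT/R = 1312 × 39.8 / 23.783 = 2195.6 BTU/h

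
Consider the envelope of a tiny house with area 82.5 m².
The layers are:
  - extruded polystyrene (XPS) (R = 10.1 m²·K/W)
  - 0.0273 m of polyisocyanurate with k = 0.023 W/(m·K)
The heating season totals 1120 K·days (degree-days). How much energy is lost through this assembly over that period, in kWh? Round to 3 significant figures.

0.0273/0.023 = 1.187
R_total = 10.1 + 1.187 = 11.29 m²·K/W
E = A × HDD × 24 / R / 1000 = 82.5 × 1120 × 24 / 11.29 / 1000 = 196.5 kWh

196 kWh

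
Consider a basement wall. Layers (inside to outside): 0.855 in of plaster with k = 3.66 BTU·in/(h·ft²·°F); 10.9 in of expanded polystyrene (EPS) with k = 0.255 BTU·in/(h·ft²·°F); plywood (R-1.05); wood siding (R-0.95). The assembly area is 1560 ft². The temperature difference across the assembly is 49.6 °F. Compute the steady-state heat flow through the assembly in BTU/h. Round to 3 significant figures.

1720 BTU/h

0.855/3.66 = 0.2336
10.9/0.255 = 42.75
R_total = 0.2336 + 42.75 + 1.05 + 0.95 = 44.98 ft²·°F·h/BTU
Q = A·ΔT/R = 1560 × 49.6 / 44.98 = 1720 BTU/h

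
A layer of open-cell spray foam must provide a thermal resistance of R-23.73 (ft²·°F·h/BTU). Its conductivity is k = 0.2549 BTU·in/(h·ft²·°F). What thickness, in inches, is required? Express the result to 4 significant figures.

6.049 in

L = R × k = 23.73 × 0.2549 = 6.0488 in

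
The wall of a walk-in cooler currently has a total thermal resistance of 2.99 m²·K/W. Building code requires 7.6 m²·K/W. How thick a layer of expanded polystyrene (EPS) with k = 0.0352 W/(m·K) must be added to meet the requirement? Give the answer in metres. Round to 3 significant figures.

ΔR = 7.6 − 2.99 = 4.61 m²·K/W
L = ΔR × k = 4.61 × 0.0352 = 0.1623 m

0.162 m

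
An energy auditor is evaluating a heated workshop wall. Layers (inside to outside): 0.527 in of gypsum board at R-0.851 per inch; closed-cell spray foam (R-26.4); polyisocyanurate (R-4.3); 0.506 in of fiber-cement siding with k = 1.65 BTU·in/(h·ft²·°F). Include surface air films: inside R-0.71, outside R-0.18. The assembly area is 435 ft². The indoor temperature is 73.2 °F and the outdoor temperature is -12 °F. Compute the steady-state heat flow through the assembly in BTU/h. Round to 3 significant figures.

0.527 × 0.851 = 0.4485
0.506/1.65 = 0.3067
R_total = 0.71 + 0.4485 + 26.4 + 4.3 + 0.3067 + 0.18 = 32.35 ft²·°F·h/BTU
Q = A·ΔT/R = 435 × (73.2 − (-12)) / 32.35 = 1146 BTU/h

1150 BTU/h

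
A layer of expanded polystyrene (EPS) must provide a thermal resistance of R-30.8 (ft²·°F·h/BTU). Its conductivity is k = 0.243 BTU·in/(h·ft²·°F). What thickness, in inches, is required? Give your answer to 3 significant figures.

L = R × k = 30.8 × 0.243 = 7.484 in

7.48 in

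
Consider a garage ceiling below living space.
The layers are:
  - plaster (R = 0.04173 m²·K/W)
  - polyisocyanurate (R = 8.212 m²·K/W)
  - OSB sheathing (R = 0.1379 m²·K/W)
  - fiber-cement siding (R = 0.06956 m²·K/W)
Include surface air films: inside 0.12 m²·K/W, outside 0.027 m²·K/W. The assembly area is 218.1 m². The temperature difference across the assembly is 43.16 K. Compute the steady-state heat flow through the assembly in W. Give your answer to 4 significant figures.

1094 W

R_total = 0.12 + 0.04173 + 8.212 + 0.1379 + 0.06956 + 0.027 = 8.6082 m²·K/W
Q = A·ΔT/R = 218.1 × 43.16 / 8.6082 = 1093.5 W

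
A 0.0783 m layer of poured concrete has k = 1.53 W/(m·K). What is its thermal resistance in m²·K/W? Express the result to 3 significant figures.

0.0512 m²·K/W

R = L/k = 0.0783/1.53 = 0.05118 m²·K/W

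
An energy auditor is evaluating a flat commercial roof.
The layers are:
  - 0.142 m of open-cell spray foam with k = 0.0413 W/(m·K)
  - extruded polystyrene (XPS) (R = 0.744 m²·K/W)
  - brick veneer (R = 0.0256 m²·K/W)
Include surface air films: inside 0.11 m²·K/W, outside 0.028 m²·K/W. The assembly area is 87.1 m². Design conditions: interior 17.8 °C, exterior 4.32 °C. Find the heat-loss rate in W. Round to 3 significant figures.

0.142/0.0413 = 3.438
R_total = 0.11 + 3.438 + 0.744 + 0.0256 + 0.028 = 4.346 m²·K/W
Q = A·ΔT/R = 87.1 × (17.8 − 4.32) / 4.346 = 270.2 W

270 W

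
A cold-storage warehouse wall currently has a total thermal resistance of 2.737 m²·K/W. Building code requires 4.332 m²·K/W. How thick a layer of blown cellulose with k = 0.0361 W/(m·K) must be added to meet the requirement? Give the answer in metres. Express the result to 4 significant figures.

0.05758 m

ΔR = 4.332 − 2.737 = 1.595 m²·K/W
L = ΔR × k = 1.595 × 0.0361 = 0.057579 m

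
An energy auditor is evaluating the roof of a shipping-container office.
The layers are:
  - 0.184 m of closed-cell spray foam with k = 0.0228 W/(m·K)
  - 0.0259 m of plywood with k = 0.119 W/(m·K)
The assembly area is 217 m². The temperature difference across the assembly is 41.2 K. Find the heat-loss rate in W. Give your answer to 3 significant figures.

1080 W

0.184/0.0228 = 8.07
0.0259/0.119 = 0.2176
R_total = 8.07 + 0.2176 = 8.288 m²·K/W
Q = A·ΔT/R = 217 × 41.2 / 8.288 = 1079 W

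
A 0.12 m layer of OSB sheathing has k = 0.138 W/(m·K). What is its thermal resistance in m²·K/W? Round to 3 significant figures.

R = L/k = 0.12/0.138 = 0.8696 m²·K/W

0.870 m²·K/W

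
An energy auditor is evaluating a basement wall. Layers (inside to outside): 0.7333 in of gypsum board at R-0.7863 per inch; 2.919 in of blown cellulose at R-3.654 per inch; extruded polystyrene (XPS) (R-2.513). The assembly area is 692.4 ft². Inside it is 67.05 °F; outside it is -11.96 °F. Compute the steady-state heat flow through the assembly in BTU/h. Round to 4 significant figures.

0.7333 × 0.7863 = 0.57659
2.919 × 3.654 = 10.666
R_total = 0.57659 + 10.666 + 2.513 = 13.756 ft²·°F·h/BTU
Q = A·ΔT/R = 692.4 × (67.05 − (-11.96)) / 13.756 = 3977 BTU/h

3977 BTU/h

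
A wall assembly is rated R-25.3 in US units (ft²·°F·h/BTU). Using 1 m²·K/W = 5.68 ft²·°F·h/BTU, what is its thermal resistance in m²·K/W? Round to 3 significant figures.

4.45 m²·K/W

R_SI = 25.3/5.68 = 4.454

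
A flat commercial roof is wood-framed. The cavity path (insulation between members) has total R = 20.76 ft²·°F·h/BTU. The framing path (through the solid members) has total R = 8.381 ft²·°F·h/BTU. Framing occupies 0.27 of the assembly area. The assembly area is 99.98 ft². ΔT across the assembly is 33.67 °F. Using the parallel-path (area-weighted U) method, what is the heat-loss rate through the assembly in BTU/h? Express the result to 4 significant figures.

226.8 BTU/h

U_eff = 0.73/20.76 + 0.27/8.381 = 0.035164 + 0.032216 = 0.06738
R_eff = 1/U_eff = 14.841 ft²·°F·h/BTU
Q = 99.98 × 33.67 / 14.841 = 226.82 BTU/h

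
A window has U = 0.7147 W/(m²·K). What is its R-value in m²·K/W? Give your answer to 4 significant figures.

R = 1/U = 1/0.7147 = 1.3992

1.399 m²·K/W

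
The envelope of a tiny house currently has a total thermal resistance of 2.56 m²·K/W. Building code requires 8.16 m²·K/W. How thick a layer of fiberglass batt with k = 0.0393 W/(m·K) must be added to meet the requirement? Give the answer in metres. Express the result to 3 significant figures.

ΔR = 8.16 − 2.56 = 5.6 m²·K/W
L = ΔR × k = 5.6 × 0.0393 = 0.2201 m

0.220 m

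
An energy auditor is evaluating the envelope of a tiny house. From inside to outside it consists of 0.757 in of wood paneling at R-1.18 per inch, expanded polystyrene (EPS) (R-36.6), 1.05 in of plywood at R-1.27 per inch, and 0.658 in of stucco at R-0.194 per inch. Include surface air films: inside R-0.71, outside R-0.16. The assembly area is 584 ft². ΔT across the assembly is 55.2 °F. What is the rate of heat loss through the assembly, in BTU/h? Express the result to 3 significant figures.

809 BTU/h

0.757 × 1.18 = 0.8933
1.05 × 1.27 = 1.334
0.658 × 0.194 = 0.1277
R_total = 0.71 + 0.8933 + 36.6 + 1.334 + 0.1277 + 0.16 = 39.82 ft²·°F·h/BTU
Q = A·ΔT/R = 584 × 55.2 / 39.82 = 809.5 BTU/h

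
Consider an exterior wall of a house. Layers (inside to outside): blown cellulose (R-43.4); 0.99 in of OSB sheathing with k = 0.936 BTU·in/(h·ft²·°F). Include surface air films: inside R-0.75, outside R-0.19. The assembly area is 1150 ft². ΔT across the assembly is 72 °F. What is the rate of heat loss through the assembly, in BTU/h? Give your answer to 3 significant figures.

0.99/0.936 = 1.058
R_total = 0.75 + 43.4 + 1.058 + 0.19 = 45.4 ft²·°F·h/BTU
Q = A·ΔT/R = 1150 × 72 / 45.4 = 1824 BTU/h

1820 BTU/h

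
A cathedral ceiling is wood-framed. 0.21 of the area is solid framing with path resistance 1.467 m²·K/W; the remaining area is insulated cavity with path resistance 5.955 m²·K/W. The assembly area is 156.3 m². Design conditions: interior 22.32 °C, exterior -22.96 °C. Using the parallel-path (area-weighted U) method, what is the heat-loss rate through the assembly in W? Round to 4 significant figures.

U_eff = 0.79/5.955 + 0.21/1.467 = 0.13266 + 0.14315 = 0.27581
R_eff = 1/U_eff = 3.6257 m²·K/W
Q = 156.3 × (22.32 − (-22.96)) / 3.6257 = 1952 W

1952 W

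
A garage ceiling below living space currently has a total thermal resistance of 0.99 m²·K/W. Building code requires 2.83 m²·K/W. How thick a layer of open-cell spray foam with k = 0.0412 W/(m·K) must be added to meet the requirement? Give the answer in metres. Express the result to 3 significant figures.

0.0758 m

ΔR = 2.83 − 0.99 = 1.84 m²·K/W
L = ΔR × k = 1.84 × 0.0412 = 0.07581 m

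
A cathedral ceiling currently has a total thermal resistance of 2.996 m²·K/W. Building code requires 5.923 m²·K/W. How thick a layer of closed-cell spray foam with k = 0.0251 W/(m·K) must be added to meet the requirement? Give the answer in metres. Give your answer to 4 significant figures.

ΔR = 5.923 − 2.996 = 2.927 m²·K/W
L = ΔR × k = 2.927 × 0.0251 = 0.073468 m

0.07347 m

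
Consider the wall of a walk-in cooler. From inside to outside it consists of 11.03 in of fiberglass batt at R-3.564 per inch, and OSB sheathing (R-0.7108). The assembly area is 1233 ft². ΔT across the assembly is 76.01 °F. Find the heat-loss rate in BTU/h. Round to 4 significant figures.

2342 BTU/h

11.03 × 3.564 = 39.311
R_total = 39.311 + 0.7108 = 40.022 ft²·°F·h/BTU
Q = A·ΔT/R = 1233 × 76.01 / 40.022 = 2341.7 BTU/h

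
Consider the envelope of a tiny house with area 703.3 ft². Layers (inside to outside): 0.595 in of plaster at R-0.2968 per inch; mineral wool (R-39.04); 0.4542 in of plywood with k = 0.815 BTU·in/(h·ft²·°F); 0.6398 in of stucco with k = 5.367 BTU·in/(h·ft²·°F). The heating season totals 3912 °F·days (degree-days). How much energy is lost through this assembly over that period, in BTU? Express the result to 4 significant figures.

0.595 × 0.2968 = 0.1766
0.4542/0.815 = 0.5573
0.6398/5.367 = 0.11921
R_total = 0.1766 + 39.04 + 0.5573 + 0.11921 = 39.893 ft²·°F·h/BTU
E = A × HDD × 24 / R = 703.3 × 3912 × 24 / 39.893 = 1655200 BTU

1655000 BTU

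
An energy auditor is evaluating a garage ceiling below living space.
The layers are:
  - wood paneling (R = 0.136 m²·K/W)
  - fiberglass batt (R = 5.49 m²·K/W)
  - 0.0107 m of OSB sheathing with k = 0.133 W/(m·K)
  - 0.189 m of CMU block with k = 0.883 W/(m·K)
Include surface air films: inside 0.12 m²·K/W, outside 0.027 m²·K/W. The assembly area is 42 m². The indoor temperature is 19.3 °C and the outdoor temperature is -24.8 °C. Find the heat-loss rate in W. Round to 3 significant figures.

0.0107/0.133 = 0.08045
0.189/0.883 = 0.214
R_total = 0.12 + 0.136 + 5.49 + 0.08045 + 0.214 + 0.027 = 6.067 m²·K/W
Q = A·ΔT/R = 42 × (19.3 − (-24.8)) / 6.067 = 305.3 W

305 W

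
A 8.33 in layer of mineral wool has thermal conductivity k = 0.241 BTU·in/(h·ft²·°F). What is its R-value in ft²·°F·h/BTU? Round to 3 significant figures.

R = L/k = 8.33/0.241 = 34.56 ft²·°F·h/BTU

34.6 ft²·°F·h/BTU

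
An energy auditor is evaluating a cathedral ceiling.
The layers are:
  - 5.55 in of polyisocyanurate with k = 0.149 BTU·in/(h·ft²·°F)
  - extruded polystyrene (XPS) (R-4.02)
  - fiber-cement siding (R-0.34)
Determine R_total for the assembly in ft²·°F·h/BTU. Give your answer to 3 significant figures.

5.55/0.149 = 37.25
R_total = 37.25 + 4.02 + 0.34 = 41.61 ft²·°F·h/BTU

41.6 ft²·°F·h/BTU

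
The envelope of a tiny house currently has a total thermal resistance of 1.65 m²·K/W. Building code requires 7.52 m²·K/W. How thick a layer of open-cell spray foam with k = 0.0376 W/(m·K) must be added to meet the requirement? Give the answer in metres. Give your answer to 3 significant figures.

0.221 m

ΔR = 7.52 − 1.65 = 5.87 m²·K/W
L = ΔR × k = 5.87 × 0.0376 = 0.2207 m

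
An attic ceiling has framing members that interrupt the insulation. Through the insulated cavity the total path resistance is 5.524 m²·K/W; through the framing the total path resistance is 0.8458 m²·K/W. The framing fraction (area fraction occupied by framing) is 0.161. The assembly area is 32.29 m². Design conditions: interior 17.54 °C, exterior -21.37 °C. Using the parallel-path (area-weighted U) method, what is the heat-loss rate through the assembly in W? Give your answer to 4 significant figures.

430.0 W

U_eff = 0.839/5.524 + 0.161/0.8458 = 0.15188 + 0.19035 = 0.34224
R_eff = 1/U_eff = 2.922 m²·K/W
Q = 32.29 × (17.54 − (-21.37)) / 2.922 = 429.99 W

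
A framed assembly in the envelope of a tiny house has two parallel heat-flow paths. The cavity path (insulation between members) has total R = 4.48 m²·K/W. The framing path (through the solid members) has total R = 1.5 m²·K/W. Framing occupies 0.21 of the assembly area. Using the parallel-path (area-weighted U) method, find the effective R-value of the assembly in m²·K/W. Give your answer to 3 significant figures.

U_eff = 0.79/4.48 + 0.21/1.5 = 0.1763 + 0.14 = 0.3163
R_eff = 1/U_eff = 3.161 m²·K/W

3.16 m²·K/W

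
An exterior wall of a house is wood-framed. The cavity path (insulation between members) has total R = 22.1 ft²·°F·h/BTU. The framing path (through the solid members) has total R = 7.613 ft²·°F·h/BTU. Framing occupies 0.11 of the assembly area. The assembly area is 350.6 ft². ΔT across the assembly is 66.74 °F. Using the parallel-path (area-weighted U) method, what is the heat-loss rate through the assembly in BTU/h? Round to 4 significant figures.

1280 BTU/h

U_eff = 0.89/22.1 + 0.11/7.613 = 0.040271 + 0.014449 = 0.05472
R_eff = 1/U_eff = 18.275 ft²·°F·h/BTU
Q = 350.6 × 66.74 / 18.275 = 1280.4 BTU/h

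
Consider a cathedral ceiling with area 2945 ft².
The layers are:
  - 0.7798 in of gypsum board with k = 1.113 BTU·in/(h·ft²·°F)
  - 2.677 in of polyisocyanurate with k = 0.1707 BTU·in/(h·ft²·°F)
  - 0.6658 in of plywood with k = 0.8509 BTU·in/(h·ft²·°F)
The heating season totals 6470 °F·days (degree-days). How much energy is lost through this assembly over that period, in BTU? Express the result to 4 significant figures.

26640000 BTU

0.7798/1.113 = 0.70063
2.677/0.1707 = 15.682
0.6658/0.8509 = 0.78247
R_total = 0.70063 + 15.682 + 0.78247 = 17.166 ft²·°F·h/BTU
E = A × HDD × 24 / R = 2945 × 6470 × 24 / 17.166 = 26641000 BTU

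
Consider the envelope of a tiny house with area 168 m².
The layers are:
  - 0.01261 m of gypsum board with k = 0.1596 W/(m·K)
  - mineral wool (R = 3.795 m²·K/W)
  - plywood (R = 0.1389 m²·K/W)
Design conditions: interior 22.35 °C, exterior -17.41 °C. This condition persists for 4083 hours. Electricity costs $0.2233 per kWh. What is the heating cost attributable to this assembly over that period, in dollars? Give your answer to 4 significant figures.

0.01261/0.1596 = 0.07901
R_total = 0.07901 + 3.795 + 0.1389 = 4.0129 m²·K/W
Q = 168 × (22.35 − (-17.41)) / 4.0129 = 1664.5 W
E = 1664.5 W × 4083 h / 1000 = 6796.3 kWh
Cost = 6796.3 × 0.2233 = $1517.6

1518 dollars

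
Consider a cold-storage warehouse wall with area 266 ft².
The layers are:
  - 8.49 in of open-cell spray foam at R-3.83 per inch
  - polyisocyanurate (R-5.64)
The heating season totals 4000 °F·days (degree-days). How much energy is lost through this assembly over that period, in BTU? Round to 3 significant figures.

669000 BTU

8.49 × 3.83 = 32.52
R_total = 32.52 + 5.64 = 38.16 ft²·°F·h/BTU
E = A × HDD × 24 / R = 266 × 4000 × 24 / 38.16 = 669200 BTU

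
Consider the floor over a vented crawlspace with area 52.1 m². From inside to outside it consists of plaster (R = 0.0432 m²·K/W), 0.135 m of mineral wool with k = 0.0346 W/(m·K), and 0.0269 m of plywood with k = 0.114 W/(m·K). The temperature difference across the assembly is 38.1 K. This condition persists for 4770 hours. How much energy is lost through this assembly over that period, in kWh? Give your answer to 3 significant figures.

0.135/0.0346 = 3.902
0.0269/0.114 = 0.236
R_total = 0.0432 + 3.902 + 0.236 = 4.181 m²·K/W
Q = 52.1 × 38.1 / 4.181 = 474.8 W
E = 474.8 W × 4770 h / 1000 = 2265 kWh

2260 kWh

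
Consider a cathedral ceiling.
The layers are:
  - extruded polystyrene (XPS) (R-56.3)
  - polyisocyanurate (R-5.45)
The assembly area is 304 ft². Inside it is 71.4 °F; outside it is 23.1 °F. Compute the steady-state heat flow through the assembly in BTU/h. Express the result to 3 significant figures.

238 BTU/h

R_total = 56.3 + 5.45 = 61.75 ft²·°F·h/BTU
Q = A·ΔT/R = 304 × (71.4 − 23.1) / 61.75 = 237.8 BTU/h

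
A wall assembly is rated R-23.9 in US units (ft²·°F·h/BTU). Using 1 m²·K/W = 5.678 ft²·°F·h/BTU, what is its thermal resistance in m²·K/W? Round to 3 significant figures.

R_SI = 23.9/5.678 = 4.209

4.21 m²·K/W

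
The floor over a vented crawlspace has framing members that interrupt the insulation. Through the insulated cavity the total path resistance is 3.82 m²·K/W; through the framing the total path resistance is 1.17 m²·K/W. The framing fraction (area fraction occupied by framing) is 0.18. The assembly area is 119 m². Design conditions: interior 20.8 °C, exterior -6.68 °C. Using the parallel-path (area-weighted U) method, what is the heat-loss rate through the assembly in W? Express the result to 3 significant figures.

1210 W

U_eff = 0.82/3.82 + 0.18/1.17 = 0.2147 + 0.1538 = 0.3685
R_eff = 1/U_eff = 2.714 m²·K/W
Q = 119 × (20.8 − (-6.68)) / 2.714 = 1205 W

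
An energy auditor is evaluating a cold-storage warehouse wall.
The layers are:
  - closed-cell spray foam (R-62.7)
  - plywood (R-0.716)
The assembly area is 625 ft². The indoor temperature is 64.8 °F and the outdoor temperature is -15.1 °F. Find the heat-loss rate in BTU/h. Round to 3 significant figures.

787 BTU/h

R_total = 62.7 + 0.716 = 63.42 ft²·°F·h/BTU
Q = A·ΔT/R = 625 × (64.8 − (-15.1)) / 63.42 = 787.5 BTU/h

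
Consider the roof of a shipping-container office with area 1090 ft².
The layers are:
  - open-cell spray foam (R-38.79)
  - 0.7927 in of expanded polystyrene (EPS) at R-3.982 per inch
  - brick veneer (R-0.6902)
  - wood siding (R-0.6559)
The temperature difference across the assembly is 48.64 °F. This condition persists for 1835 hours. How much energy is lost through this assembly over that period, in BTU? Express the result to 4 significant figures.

0.7927 × 3.982 = 3.1565
R_total = 38.79 + 3.1565 + 0.6902 + 0.6559 = 43.293 ft²·°F·h/BTU
Q = 1090 × 48.64 / 43.293 = 1224.6 BTU/h
E = 1224.6 × 1835 = 2247200 BTU

2247000 BTU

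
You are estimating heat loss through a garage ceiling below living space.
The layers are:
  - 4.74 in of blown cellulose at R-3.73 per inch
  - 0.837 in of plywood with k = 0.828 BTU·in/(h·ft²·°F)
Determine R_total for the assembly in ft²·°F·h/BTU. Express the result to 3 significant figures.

18.7 ft²·°F·h/BTU

4.74 × 3.73 = 17.68
0.837/0.828 = 1.011
R_total = 17.68 + 1.011 = 18.69 ft²·°F·h/BTU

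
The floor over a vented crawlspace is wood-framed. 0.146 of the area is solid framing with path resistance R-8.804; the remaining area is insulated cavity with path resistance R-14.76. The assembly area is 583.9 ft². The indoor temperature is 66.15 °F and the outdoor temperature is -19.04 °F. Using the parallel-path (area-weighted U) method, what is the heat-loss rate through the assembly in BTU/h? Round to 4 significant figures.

U_eff = 0.854/14.76 + 0.146/8.804 = 0.057859 + 0.016583 = 0.074442
R_eff = 1/U_eff = 13.433 ft²·°F·h/BTU
Q = 583.9 × (66.15 − (-19.04)) / 13.433 = 3702.9 BTU/h

3703 BTU/h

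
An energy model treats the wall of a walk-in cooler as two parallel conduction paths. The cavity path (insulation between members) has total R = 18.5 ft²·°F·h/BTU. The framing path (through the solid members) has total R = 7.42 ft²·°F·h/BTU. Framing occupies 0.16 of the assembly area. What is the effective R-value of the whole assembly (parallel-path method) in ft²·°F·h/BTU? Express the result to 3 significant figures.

U_eff = 0.84/18.5 + 0.16/7.42 = 0.04541 + 0.02156 = 0.06697
R_eff = 1/U_eff = 14.93 ft²·°F·h/BTU

14.9 ft²·°F·h/BTU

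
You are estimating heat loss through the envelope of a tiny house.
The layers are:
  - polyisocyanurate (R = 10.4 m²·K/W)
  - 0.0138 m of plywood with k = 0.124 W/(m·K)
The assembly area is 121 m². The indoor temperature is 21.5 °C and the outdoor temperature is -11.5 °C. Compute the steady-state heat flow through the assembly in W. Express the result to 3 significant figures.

380 W

0.0138/0.124 = 0.1113
R_total = 10.4 + 0.1113 = 10.51 m²·K/W
Q = A·ΔT/R = 121 × (21.5 − (-11.5)) / 10.51 = 379.9 W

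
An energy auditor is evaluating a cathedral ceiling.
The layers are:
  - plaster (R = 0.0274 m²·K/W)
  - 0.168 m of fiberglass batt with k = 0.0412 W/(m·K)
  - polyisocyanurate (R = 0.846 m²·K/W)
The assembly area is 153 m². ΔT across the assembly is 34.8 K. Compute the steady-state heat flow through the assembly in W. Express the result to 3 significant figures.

0.168/0.0412 = 4.078
R_total = 0.0274 + 4.078 + 0.846 = 4.951 m²·K/W
Q = A·ΔT/R = 153 × 34.8 / 4.951 = 1075 W

1080 W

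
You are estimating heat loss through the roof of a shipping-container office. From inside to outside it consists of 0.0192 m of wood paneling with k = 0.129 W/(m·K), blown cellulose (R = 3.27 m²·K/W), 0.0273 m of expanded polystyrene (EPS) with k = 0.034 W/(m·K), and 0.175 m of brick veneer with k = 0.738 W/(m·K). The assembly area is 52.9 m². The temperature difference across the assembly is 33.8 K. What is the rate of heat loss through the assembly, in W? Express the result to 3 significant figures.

0.0192/0.129 = 0.1488
0.0273/0.034 = 0.8029
0.175/0.738 = 0.2371
R_total = 0.1488 + 3.27 + 0.8029 + 0.2371 = 4.459 m²·K/W
Q = A·ΔT/R = 52.9 × 33.8 / 4.459 = 401 W

401 W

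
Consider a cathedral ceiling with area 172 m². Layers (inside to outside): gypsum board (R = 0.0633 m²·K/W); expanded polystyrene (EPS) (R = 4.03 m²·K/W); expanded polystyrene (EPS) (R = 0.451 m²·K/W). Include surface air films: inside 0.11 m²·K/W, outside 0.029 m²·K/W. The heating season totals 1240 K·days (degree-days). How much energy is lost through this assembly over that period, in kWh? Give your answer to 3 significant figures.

1090 kWh

R_total = 0.11 + 0.0633 + 4.03 + 0.451 + 0.029 = 4.683 m²·K/W
E = A × HDD × 24 / R / 1000 = 172 × 1240 × 24 / 4.683 / 1000 = 1093 kWh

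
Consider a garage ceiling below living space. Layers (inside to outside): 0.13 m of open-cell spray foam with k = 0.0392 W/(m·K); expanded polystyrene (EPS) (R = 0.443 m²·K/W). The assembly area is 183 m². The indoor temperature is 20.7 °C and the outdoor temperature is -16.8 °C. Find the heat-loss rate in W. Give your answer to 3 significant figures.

0.13/0.0392 = 3.316
R_total = 3.316 + 0.443 = 3.759 m²·K/W
Q = A·ΔT/R = 183 × (20.7 − (-16.8)) / 3.759 = 1825 W

1830 W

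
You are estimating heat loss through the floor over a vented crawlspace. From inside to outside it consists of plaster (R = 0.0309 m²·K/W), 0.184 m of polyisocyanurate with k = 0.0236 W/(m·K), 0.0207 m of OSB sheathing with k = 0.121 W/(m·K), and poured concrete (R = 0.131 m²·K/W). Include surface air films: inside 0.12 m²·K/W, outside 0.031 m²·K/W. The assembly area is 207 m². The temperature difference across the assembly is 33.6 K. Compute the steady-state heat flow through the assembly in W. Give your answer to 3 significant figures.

840 W

0.184/0.0236 = 7.797
0.0207/0.121 = 0.1711
R_total = 0.12 + 0.0309 + 7.797 + 0.1711 + 0.131 + 0.031 = 8.281 m²·K/W
Q = A·ΔT/R = 207 × 33.6 / 8.281 = 839.9 W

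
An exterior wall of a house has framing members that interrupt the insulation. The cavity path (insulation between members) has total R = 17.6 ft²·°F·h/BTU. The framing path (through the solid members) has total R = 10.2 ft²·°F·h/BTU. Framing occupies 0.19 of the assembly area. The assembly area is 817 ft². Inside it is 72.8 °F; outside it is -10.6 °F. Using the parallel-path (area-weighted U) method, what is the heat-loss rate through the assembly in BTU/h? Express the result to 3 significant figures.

U_eff = 0.81/17.6 + 0.19/10.2 = 0.04602 + 0.01863 = 0.06465
R_eff = 1/U_eff = 15.47 ft²·°F·h/BTU
Q = 817 × (72.8 − (-10.6)) / 15.47 = 4405 BTU/h

4410 BTU/h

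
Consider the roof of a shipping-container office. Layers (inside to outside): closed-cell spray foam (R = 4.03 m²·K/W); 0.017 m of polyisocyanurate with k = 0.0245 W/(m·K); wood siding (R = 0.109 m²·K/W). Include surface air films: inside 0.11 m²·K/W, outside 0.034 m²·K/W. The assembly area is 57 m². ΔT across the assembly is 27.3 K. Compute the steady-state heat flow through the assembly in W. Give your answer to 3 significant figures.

313 W

0.017/0.0245 = 0.6939
R_total = 0.11 + 4.03 + 0.6939 + 0.109 + 0.034 = 4.977 m²·K/W
Q = A·ΔT/R = 57 × 27.3 / 4.977 = 312.7 W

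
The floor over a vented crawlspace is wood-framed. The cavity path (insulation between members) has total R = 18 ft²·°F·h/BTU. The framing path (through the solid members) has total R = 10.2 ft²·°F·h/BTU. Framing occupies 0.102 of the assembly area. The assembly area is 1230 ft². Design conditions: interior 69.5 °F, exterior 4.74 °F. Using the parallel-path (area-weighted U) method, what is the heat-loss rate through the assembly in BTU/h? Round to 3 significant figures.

U_eff = 0.898/18 + 0.102/10.2 = 0.04989 + 0.01 = 0.05989
R_eff = 1/U_eff = 16.7 ft²·°F·h/BTU
Q = 1230 × (69.5 − 4.74) / 16.7 = 4770 BTU/h

4770 BTU/h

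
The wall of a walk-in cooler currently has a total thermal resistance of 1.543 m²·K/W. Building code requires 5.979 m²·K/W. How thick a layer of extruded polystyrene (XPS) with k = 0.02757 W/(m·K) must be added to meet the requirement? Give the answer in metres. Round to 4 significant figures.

0.1223 m

ΔR = 5.979 − 1.543 = 4.436 m²·K/W
L = ΔR × k = 4.436 × 0.02757 = 0.1223 m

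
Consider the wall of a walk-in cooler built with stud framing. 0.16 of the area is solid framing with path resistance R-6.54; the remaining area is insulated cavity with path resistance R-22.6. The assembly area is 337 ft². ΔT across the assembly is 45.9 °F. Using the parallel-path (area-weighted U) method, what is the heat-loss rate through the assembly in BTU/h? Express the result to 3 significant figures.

953 BTU/h

U_eff = 0.84/22.6 + 0.16/6.54 = 0.03717 + 0.02446 = 0.06163
R_eff = 1/U_eff = 16.23 ft²·°F·h/BTU
Q = 337 × 45.9 / 16.23 = 953.4 BTU/h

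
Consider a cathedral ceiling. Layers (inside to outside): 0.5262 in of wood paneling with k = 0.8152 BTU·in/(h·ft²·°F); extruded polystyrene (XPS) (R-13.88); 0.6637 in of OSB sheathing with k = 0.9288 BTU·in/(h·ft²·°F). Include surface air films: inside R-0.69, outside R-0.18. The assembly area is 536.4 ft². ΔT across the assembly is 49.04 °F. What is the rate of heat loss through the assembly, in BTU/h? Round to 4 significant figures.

0.5262/0.8152 = 0.64549
0.6637/0.9288 = 0.71458
R_total = 0.69 + 0.64549 + 13.88 + 0.71458 + 0.18 = 16.11 ft²·°F·h/BTU
Q = A·ΔT/R = 536.4 × 49.04 / 16.11 = 1632.8 BTU/h

1633 BTU/h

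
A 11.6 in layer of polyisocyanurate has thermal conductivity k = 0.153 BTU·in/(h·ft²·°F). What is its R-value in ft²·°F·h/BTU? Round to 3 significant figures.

75.8 ft²·°F·h/BTU

R = L/k = 11.6/0.153 = 75.82 ft²·°F·h/BTU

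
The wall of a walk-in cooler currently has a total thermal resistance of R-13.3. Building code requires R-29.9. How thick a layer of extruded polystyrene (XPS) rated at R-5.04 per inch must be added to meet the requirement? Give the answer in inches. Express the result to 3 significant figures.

3.29 in

ΔR = 29.9 − 13.3 = 16.6 ft²·°F·h/BTU
L = ΔR / (R/in) = 16.6/5.04 = 3.294 in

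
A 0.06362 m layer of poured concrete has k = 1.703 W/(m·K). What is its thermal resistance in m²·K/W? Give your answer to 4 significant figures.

0.03736 m²·K/W

R = L/k = 0.06362/1.703 = 0.037358 m²·K/W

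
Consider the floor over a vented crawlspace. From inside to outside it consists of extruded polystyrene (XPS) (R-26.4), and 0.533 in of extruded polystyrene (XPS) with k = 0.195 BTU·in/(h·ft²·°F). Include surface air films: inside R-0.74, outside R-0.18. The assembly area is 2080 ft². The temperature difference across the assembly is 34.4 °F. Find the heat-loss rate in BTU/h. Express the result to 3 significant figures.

2380 BTU/h

0.533/0.195 = 2.733
R_total = 0.74 + 26.4 + 2.733 + 0.18 = 30.05 ft²·°F·h/BTU
Q = A·ΔT/R = 2080 × 34.4 / 30.05 = 2381 BTU/h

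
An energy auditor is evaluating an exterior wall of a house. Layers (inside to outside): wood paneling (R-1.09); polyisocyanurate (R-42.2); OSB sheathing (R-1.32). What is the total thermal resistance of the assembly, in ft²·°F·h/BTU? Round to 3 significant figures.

44.6 ft²·°F·h/BTU

R_total = 1.09 + 42.2 + 1.32 = 44.61 ft²·°F·h/BTU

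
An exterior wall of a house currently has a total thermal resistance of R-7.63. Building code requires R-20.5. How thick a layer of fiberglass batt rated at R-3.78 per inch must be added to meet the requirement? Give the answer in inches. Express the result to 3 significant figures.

ΔR = 20.5 − 7.63 = 12.87 ft²·°F·h/BTU
L = ΔR / (R/in) = 12.87/3.78 = 3.405 in

3.40 in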